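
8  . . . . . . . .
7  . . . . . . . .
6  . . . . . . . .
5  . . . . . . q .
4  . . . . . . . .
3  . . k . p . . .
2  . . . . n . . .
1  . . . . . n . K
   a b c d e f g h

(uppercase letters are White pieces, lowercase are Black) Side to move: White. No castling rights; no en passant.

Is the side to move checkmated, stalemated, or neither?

stalemate

White to move; white king on h1.
In check: no.
King squares — g1: attacked by Ne2; g2: attacked by Qg5; h2: attacked by Nf1.
Legal moves for White: none.
Not in check and no legal moves → stalemate.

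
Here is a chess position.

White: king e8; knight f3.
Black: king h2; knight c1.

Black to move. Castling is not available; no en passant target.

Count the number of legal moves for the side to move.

Black to move; king on h2.
In check: yes, from the white knight on f3.
Legal moves: Kh3, Kg3, Kg2, Kh1.
Count: 4.

4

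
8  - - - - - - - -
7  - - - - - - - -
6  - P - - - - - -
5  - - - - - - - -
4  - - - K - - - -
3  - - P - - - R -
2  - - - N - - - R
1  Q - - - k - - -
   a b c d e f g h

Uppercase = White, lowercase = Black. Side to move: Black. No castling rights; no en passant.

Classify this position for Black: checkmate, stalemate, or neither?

Black to move; black king on e1.
In check: yes, from the white queen on a1.
King squares — d1: attacked by Qa1; f1: attacked by Qa1; d2: attacked by Rh2; e2: attacked by Rh2; f2: attacked by Rh2.
Legal moves for Black: none.
In check with no legal moves → checkmate.

checkmate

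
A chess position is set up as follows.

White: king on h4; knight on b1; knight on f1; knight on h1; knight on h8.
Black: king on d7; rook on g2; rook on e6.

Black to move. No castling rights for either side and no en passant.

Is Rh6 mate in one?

After Rh6: white king on h4; in check: yes, from the black rook on h6.
King squares — g3: attacked by Rg2; h3: attacked by Rh6; g4: attacked by Rg2; g5: attacked by Rg2; h5: attacked by Rh6.
White has no legal moves → checkmate.

yes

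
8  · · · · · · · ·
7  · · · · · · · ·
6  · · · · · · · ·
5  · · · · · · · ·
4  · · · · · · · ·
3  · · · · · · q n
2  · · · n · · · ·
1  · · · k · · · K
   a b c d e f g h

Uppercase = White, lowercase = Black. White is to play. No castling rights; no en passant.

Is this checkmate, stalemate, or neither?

White to move; white king on h1.
In check: no.
King squares — g1: attacked by Qg3; g2: attacked by Qg3; h2: attacked by Qg3.
Legal moves for White: none.
Not in check and no legal moves → stalemate.

stalemate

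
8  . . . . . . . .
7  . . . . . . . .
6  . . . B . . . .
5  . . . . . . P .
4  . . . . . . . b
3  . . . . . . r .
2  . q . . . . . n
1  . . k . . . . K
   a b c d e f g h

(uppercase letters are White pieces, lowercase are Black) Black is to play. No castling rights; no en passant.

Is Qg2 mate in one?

yes

After Qg2: white king on h1; in check: yes, from the black queen on g2.
King squares — g1: attacked by Qg2; g2: attacked by Rg3; h2: attacked by Qg2.
White has no legal moves → checkmate.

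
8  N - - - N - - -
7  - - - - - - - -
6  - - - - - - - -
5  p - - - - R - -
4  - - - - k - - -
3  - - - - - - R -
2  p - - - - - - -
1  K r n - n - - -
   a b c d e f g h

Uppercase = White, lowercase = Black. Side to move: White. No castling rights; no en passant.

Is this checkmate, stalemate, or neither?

checkmate

White to move; white king on a1.
In check: yes, from the black rook on b1.
King squares — b1: attacked by Pa2; a2: attacked by Nc1; b2: attacked by Rb1.
Legal moves for White: none.
In check with no legal moves → checkmate.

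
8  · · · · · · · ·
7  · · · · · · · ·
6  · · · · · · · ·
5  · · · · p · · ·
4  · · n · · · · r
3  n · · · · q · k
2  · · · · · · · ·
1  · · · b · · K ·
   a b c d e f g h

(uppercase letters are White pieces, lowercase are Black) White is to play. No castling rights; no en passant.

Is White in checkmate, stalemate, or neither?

stalemate

White to move; white king on g1.
In check: no.
King squares — f1: attacked by Qf3; h1: attacked by Qf3; f2: attacked by Qf3; g2: attacked by Qf3; h2: attacked by Kh3.
Legal moves for White: none.
Not in check and no legal moves → stalemate.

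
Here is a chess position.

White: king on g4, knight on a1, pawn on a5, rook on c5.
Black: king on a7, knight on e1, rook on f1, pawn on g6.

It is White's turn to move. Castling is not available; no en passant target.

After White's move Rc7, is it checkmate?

no

After Rc7: black king on a7; in check: yes, from the white rook on c7.
Black has 3 legal replies: Kb8, Ka8, Ka6.
In check but a legal move exists → not checkmate.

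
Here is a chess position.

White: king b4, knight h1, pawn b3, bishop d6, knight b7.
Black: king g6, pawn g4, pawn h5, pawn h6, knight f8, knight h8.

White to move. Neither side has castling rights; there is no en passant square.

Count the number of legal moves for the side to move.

White to move; king on b4.
In check: no.
Legal moves: Nd8, Nc5, Na5, Bxf8, Bb8, Be7, Bc7, Be5, Bc5, Bf4, Bg3, Bh2, Kc5, Kb5, Ka5, Kc4, Ka4, Kc3, Ka3, Ng3, Nf2.
Count: 21.

21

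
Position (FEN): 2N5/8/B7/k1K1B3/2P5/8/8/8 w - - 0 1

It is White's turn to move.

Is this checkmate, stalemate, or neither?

neither

White to move; white king on c5.
In check: no.
Legal moves for White include: Ne7, Na7, Nd6, Nb6, Bb7, Bb5, Bh8, Bb8, Bg7, Bc7+, Bf6, Bd6, Bf4, Bd4, Bg3, Bc3+, Bh2, Bb2, ... (list truncated; more exist).
White has legal moves and is not in check → neither.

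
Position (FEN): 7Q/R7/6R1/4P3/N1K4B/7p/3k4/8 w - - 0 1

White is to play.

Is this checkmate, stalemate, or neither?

White to move; white king on c4.
In check: no.
Legal moves for White include: Qg8, Qf8, Qe8, Qd8+, Qc8, Qb8, Qa8, Qh7, Qg7, Qh6+, Qf6, Qh5, Ra8, Rh7, Rag7, Rf7, Re7, Rd7+, ... (list truncated; more exist).
White has legal moves and is not in check → neither.

neither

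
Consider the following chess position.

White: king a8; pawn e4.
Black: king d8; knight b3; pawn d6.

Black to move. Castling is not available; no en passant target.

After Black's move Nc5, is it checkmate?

no

After Nc5: white king on a8; in check: no.
White is not in check, so this cannot be checkmate.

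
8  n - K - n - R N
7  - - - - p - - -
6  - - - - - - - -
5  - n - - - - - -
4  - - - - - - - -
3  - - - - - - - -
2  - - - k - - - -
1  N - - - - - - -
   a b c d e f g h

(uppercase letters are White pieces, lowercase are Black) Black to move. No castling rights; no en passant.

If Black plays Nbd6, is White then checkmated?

After Nbd6: white king on c8; in check: yes, from the black knight on d6.
White has 3 legal replies: Kd8, Kb8, Kd7.
In check but a legal move exists → not checkmate.

no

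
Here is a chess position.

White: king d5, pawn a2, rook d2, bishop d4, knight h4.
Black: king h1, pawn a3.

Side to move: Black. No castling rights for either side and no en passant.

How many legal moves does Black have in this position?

0

Black to move; king on h1.
In check: no.
Legal moves: none.
Count: 0.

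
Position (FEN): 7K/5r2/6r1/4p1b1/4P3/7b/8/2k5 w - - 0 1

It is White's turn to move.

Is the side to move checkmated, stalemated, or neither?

stalemate

White to move; white king on h8.
In check: no.
King squares — g7: attacked by Rg6; h7: attacked by Rf7; g8: attacked by Rg6.
Legal moves for White: none.
Not in check and no legal moves → stalemate.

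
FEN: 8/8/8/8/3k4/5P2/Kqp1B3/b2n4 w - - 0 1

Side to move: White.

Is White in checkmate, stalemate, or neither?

White to move; white king on a2.
In check: yes, from the black queen on b2.
King squares — a1: attacked by Qb2; b1: attacked by Qb2; b2: attacked by Ba1; a3: attacked by Qb2; b3: attacked by Qb2.
Legal moves for White: none.
In check with no legal moves → checkmate.

checkmate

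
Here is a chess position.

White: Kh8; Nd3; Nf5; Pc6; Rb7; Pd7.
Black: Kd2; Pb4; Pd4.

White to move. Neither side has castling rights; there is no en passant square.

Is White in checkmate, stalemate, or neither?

White to move; white king on h8.
In check: no.
Legal moves for White include: Kg8, Kh7, Kg7, Rb8, Rc7, Ra7, Rb6, Rb5, Rxb4, Ng7, Ne7, Nh6, Nd6, Nh4, Nxd4, Ng3, Ne3, Ne5, ... (list truncated; more exist).
White has legal moves and is not in check → neither.

neither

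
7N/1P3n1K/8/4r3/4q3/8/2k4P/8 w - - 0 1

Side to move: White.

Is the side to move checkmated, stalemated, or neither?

neither

White to move; white king on h7.
In check: yes, from the black queen on e4.
Legal moves for White: Kg8, Kg7, Ng6.
White is in check but has 3 legal moves → neither.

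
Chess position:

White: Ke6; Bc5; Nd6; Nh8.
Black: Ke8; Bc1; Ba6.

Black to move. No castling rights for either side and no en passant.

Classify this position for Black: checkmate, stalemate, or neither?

Black to move; black king on e8.
In check: yes, from the white knight on d6.
Legal moves for Black: Kf8, Kd8.
Black is in check but has 2 legal moves → neither.

neither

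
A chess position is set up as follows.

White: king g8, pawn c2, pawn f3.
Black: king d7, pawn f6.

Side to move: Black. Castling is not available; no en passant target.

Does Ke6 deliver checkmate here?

After Ke6: white king on g8; in check: no.
White is not in check, so this cannot be checkmate.

no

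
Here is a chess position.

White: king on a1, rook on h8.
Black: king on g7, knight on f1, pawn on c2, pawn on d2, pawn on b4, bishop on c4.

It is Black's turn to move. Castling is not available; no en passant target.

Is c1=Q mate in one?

After c1=Q: white king on a1; in check: yes, from the black queen on c1.
King squares — b1: attacked by Qc1; a2: attacked by Bc4; b2: attacked by Qc1.
White has no legal moves → checkmate.

yes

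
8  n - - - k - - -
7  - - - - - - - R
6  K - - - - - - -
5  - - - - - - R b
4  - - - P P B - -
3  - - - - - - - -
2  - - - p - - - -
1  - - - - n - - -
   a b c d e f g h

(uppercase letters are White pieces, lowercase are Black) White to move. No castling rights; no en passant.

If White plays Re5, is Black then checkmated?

After Re5: black king on e8; in check: yes, from the white rook on e5.
Black has 2 legal replies: Kf8, Kd8.
In check but a legal move exists → not checkmate.

no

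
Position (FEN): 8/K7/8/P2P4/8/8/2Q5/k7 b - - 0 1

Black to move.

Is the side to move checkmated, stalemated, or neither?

Black to move; black king on a1.
In check: no.
King squares — b1: attacked by Qc2; a2: attacked by Qc2; b2: attacked by Qc2.
Legal moves for Black: none.
Not in check and no legal moves → stalemate.

stalemate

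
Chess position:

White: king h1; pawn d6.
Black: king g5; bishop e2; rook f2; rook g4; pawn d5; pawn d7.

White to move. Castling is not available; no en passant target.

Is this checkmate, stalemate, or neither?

stalemate

White to move; white king on h1.
In check: no.
King squares — g1: attacked by Rg4; g2: attacked by Rf2; h2: attacked by Rf2.
Legal moves for White: none.
Not in check and no legal moves → stalemate.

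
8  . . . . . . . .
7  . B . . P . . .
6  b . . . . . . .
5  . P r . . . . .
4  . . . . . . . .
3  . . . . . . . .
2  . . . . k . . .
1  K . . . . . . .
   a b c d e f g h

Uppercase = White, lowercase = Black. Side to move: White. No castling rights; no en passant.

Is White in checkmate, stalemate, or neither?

neither

White to move; white king on a1.
In check: no.
Legal moves for White: Bc8, Ba8, Bc6, Bxa6, Bd5, Be4, Bf3+, Bg2, Bh1, Kb2, Ka2, Kb1, bxa6, e8=Q+, e8=R+, e8=B, e8=N, b6.
White has 18 legal moves and is not in check → neither.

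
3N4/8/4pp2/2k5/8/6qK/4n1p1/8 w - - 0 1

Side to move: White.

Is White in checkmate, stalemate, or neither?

White to move; white king on h3.
In check: yes, from the black queen on g3.
King squares — g2: attacked by Qg3; h2: attacked by Qg3; g3: attacked by Ne2; g4: attacked by Qg3; h4: attacked by Qg3.
Legal moves for White: none.
In check with no legal moves → checkmate.

checkmate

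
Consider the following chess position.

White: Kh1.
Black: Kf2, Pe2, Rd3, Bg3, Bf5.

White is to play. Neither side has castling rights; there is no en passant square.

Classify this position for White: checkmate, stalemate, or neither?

White to move; white king on h1.
In check: no.
King squares — g1: attacked by Kf2; g2: attacked by Kf2; h2: attacked by Bg3.
Legal moves for White: none.
Not in check and no legal moves → stalemate.

stalemate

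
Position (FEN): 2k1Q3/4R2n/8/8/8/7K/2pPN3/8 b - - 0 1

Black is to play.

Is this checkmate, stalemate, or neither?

checkmate

Black to move; black king on c8.
In check: yes, from the white queen on e8.
King squares — b7: attacked by Re7; c7: attacked by Re7; d7: attacked by Re7; b8: attacked by Qe8; d8: attacked by Qe8.
Legal moves for Black: none.
In check with no legal moves → checkmate.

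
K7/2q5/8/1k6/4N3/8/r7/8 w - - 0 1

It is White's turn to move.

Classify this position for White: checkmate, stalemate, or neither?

checkmate

White to move; white king on a8.
In check: yes, from the black rook on a2.
King squares — a7: attacked by Ra2; b7: attacked by Qc7; b8: attacked by Qc7.
Legal moves for White: none.
In check with no legal moves → checkmate.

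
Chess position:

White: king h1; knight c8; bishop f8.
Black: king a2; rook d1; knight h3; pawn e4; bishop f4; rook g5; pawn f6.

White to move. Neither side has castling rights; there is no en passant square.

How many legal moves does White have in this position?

0

White to move; king on h1.
In check: yes, from the black rook on d1.
Legal moves: none.
Count: 0.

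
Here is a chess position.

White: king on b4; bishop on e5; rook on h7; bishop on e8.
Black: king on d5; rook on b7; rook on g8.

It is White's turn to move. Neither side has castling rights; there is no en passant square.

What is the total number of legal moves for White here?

White to move; king on b4.
In check: yes, from the black rook on b7.
Legal moves: Ka5, Ka4, Kc3, Ka3, Bb5, Rxb7.
Count: 6.

6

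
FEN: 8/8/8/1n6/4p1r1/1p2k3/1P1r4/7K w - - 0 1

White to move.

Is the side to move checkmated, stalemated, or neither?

White to move; white king on h1.
In check: no.
King squares — g1: attacked by Rg4; g2: attacked by Rd2; h2: attacked by Rd2.
Legal moves for White: none.
Not in check and no legal moves → stalemate.

stalemate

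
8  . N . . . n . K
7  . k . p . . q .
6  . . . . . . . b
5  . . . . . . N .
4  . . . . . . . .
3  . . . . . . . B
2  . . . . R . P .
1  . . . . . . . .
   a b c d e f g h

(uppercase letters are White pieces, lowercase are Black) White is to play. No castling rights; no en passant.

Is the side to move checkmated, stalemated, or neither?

White to move; white king on h8.
In check: yes, from the black queen on g7.
King squares — g7: attacked by Bh6; h7: attacked by Qg7; g8: attacked by Qg7.
Legal moves for White: none.
In check with no legal moves → checkmate.

checkmate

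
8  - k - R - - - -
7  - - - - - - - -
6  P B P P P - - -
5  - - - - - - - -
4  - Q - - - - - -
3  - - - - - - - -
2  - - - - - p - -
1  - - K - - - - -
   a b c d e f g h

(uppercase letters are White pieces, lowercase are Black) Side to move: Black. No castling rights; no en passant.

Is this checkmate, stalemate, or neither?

checkmate

Black to move; black king on b8.
In check: yes, from the white rook on d8.
King squares — a7: attacked by Bb6; b7: attacked by Pa6; c7: attacked by Bb6; a8: attacked by Rd8; c8: attacked by Rd8.
Legal moves for Black: none.
In check with no legal moves → checkmate.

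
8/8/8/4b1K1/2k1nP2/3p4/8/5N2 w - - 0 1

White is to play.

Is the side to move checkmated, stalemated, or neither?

neither

White to move; white king on g5.
In check: yes, from the black knight on e4.
King squares — f4: own pawn; g4: available; h4: available; f5: available; h5: available; f6: attacked by Ne4; g6: available; h6: available.
Legal moves for White: Kh6, Kg6, Kh5, Kf5, Kh4, Kg4.
White is in check but has 6 legal moves → neither.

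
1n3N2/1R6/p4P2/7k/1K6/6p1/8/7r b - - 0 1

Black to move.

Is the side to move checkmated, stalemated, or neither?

Black to move; black king on h5.
In check: no.
Legal moves for Black: Nd7, Nc6+, Kh6, Kg5, Kh4, Kg4, Rh4+, Rh3, Rh2, Rg1, Rf1, Re1, Rd1, Rc1, Rb1+, Ra1, a5+, g2.
Black has 18 legal moves and is not in check → neither.

neither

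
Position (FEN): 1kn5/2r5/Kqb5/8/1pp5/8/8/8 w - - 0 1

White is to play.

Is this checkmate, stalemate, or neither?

White to move; white king on a6.
In check: yes, from the black queen on b6.
King squares — a5: attacked by Qb6; b5: attacked by Qb6; b6: attacked by Nc8; a7: attacked by Qb6; b7: attacked by Qb6.
Legal moves for White: none.
In check with no legal moves → checkmate.

checkmate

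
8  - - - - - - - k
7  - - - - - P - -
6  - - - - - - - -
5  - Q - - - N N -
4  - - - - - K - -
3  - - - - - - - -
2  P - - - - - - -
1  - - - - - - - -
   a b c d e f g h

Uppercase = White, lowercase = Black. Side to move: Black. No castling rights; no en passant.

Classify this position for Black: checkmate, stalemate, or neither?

stalemate

Black to move; black king on h8.
In check: no.
King squares — g7: attacked by Nf5; h7: attacked by Ng5; g8: attacked by Pf7.
Legal moves for Black: none.
Not in check and no legal moves → stalemate.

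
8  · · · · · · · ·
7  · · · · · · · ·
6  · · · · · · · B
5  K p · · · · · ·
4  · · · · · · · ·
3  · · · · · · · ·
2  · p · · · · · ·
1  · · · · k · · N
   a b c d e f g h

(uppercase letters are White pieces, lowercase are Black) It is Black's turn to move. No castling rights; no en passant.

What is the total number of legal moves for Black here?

8

Black to move; king on e1.
In check: no.
Legal moves: Ke2, Kf1, Kd1, b4, b1=Q, b1=R, b1=B, b1=N.
Count: 8.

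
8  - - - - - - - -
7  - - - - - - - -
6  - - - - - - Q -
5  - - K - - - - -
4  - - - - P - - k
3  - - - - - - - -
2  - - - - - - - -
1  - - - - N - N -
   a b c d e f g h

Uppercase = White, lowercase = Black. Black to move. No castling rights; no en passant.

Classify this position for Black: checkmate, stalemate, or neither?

stalemate

Black to move; black king on h4.
In check: no.
King squares — g3: attacked by Qg6; h3: attacked by Ng1; g4: attacked by Qg6; g5: attacked by Qg6; h5: attacked by Qg6.
Legal moves for Black: none.
Not in check and no legal moves → stalemate.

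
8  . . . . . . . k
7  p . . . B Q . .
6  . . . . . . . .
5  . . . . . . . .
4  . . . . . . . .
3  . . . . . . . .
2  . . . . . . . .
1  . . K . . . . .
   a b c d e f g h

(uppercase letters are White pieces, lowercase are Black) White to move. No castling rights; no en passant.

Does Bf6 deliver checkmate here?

yes

After Bf6: black king on h8; in check: yes, from the white bishop on f6.
King squares — g7: attacked by Bf6; h7: attacked by Qf7; g8: attacked by Qf7.
Black has no legal moves → checkmate.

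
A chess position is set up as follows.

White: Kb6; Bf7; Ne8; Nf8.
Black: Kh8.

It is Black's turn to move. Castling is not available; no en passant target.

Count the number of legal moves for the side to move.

0

Black to move; king on h8.
In check: no.
Legal moves: none.
Count: 0.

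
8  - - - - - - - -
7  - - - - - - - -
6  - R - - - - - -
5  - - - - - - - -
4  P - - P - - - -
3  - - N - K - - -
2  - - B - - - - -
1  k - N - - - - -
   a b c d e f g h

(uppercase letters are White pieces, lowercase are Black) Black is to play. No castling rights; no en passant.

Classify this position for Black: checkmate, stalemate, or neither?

stalemate

Black to move; black king on a1.
In check: no.
King squares — b1: attacked by Bc2; a2: attacked by Nc1; b2: attacked by Rb6.
Legal moves for Black: none.
Not in check and no legal moves → stalemate.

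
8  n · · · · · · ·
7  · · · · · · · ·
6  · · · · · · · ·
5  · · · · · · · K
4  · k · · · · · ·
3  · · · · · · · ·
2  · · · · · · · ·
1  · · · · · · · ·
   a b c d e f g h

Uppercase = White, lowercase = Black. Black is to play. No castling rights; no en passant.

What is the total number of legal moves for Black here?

10

Black to move; king on b4.
In check: no.
Legal moves: Nc7, Nb6, Kc5, Kb5, Ka5, Kc4, Ka4, Kc3, Kb3, Ka3.
Count: 10.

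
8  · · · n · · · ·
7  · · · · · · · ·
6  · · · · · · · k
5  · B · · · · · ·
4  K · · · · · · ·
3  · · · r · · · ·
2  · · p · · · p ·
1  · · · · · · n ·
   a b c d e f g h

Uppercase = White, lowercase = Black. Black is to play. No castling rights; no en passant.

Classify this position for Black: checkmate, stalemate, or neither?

neither

Black to move; black king on h6.
In check: no.
Legal moves for Black include: Nf7, Nb7, Ne6, Nc6, Kh7, Kg7, Kg6, Kh5, Kg5, Rd7, Rd6, Rd5, Rd4+, Rh3, Rg3, Rf3, Re3, Rc3, ... (list truncated; more exist).
Black has legal moves and is not in check → neither.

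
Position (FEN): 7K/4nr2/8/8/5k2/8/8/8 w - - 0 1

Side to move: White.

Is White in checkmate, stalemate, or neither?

White to move; white king on h8.
In check: no.
King squares — g7: attacked by Rf7; h7: attacked by Rf7; g8: attacked by Ne7.
Legal moves for White: none.
Not in check and no legal moves → stalemate.

stalemate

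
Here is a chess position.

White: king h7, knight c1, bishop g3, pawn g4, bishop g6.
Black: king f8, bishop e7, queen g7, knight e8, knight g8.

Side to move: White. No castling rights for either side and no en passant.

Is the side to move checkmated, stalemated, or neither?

White to move; white king on h7.
In check: yes, from the black queen on g7.
King squares — g6: own bishop; h6: attacked by Qg7; g7: attacked by Ne8; g8: attacked by Qg7; h8: attacked by Qg7.
Legal moves for White: none.
In check with no legal moves → checkmate.

checkmate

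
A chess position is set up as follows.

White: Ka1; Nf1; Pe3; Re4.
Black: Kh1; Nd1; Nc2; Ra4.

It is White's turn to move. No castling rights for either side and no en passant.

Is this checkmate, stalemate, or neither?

neither

White to move; white king on a1.
In check: yes, from the black knight on c2 and the black rook on a4.
King squares — b1: available; a2: attacked by Ra4; b2: attacked by Nd1.
Legal moves for White: Kb1.
White is in check but has 1 legal move → neither.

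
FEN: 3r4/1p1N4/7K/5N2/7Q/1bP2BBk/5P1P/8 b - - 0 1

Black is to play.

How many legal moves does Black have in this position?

0

Black to move; king on h3.
In check: yes, from the white queen on h4.
Legal moves: none.
Count: 0.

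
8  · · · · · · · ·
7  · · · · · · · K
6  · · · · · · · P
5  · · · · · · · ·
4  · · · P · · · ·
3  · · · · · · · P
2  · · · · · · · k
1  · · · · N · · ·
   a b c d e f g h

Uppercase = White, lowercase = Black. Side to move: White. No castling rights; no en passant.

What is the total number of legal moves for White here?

10

White to move; king on h7.
In check: no.
Legal moves: Kh8, Kg8, Kg7, Kg6, Nf3+, Nd3, Ng2, Nc2, d5, h4.
Count: 10.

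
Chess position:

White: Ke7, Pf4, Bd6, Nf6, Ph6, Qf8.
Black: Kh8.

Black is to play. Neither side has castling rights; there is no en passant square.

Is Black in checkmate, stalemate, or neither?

checkmate

Black to move; black king on h8.
In check: yes, from the white queen on f8.
King squares — g7: attacked by Ph6; h7: attacked by Nf6; g8: attacked by Nf6.
Legal moves for Black: none.
In check with no legal moves → checkmate.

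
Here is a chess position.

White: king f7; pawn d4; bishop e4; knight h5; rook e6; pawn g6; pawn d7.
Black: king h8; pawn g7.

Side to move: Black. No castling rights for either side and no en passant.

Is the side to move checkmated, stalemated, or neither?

stalemate

Black to move; black king on h8.
In check: no.
King squares — g7: own pawn; h7: attacked by Pg6; g8: attacked by Kf7.
Legal moves for Black: none.
Not in check and no legal moves → stalemate.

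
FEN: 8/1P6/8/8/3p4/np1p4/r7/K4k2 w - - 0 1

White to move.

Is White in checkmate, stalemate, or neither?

checkmate

White to move; white king on a1.
In check: yes, from the black rook on a2.
King squares — b1: attacked by Na3; a2: attacked by Pb3; b2: attacked by Ra2.
Legal moves for White: none.
In check with no legal moves → checkmate.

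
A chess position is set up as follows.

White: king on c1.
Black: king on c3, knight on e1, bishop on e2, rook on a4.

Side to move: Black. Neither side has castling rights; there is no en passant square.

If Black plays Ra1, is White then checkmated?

yes

After Ra1: white king on c1; in check: yes, from the black rook on a1.
King squares — b1: attacked by Ra1; d1: attacked by Ra1; b2: attacked by Kc3; c2: attacked by Ne1; d2: attacked by Kc3.
White has no legal moves → checkmate.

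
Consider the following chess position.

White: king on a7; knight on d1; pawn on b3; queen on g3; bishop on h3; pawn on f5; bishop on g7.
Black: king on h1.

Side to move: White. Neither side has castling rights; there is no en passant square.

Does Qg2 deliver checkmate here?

After Qg2: black king on h1; in check: yes, from the white queen on g2.
King squares — g1: attacked by Qg2; g2: attacked by Bh3; h2: attacked by Qg2.
Black has no legal moves → checkmate.

yes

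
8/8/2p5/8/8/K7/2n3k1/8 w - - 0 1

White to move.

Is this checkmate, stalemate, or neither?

White to move; white king on a3.
In check: yes, from the black knight on c2.
Legal moves for White: Ka4, Kb3, Kb2, Ka2.
White is in check but has 4 legal moves → neither.

neither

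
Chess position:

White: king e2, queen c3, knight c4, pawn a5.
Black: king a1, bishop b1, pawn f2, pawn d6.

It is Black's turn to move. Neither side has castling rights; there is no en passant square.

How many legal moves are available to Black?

Black to move; king on a1.
In check: yes, from the white queen on c3.
Legal moves: Ka2.
Count: 1.

1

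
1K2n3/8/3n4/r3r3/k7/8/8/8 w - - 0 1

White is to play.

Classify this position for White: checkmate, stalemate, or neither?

stalemate

White to move; white king on b8.
In check: no.
King squares — a7: attacked by Ra5; b7: attacked by Nd6; c7: attacked by Ne8; a8: attacked by Ra5; c8: attacked by Nd6.
Legal moves for White: none.
Not in check and no legal moves → stalemate.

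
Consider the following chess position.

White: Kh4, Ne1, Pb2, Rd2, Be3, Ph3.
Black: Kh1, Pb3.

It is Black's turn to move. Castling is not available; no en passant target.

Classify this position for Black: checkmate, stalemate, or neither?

stalemate

Black to move; black king on h1.
In check: no.
King squares — g1: attacked by Be3; g2: attacked by Ne1; h2: attacked by Rd2.
Legal moves for Black: none.
Not in check and no legal moves → stalemate.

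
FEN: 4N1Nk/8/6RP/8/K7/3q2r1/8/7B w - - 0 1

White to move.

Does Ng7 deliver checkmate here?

After Ng7: black king on h8; in check: no.
Black is not in check, so this cannot be checkmate.

no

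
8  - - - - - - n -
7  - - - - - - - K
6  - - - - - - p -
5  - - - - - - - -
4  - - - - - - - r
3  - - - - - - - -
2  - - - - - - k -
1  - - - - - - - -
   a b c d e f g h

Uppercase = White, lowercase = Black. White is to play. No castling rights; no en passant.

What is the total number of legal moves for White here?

White to move; king on h7.
In check: yes, from the black rook on h4.
Legal moves: Kxg8, Kg7, Kxg6.
Count: 3.

3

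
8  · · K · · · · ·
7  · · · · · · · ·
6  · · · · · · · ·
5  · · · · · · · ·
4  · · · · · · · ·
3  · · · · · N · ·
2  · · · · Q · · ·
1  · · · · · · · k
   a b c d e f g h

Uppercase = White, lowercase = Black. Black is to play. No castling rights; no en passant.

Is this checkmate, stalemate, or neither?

Black to move; black king on h1.
In check: no.
King squares — g1: attacked by Nf3; g2: attacked by Qe2; h2: attacked by Qe2.
Legal moves for Black: none.
Not in check and no legal moves → stalemate.

stalemate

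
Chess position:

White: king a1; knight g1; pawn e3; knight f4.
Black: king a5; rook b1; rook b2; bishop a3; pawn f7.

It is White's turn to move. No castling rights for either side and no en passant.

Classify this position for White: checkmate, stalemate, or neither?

checkmate

White to move; white king on a1.
In check: yes, from the black rook on b1.
King squares — b1: attacked by Rb2; a2: attacked by Rb2; b2: attacked by Rb1.
Legal moves for White: none.
In check with no legal moves → checkmate.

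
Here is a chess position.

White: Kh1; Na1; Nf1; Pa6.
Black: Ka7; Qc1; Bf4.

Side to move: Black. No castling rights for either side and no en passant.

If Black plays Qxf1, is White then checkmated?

yes

After Qxf1: white king on h1; in check: yes, from the black queen on f1.
King squares — g1: attacked by Qf1; g2: attacked by Qf1; h2: attacked by Bf4.
White has no legal moves → checkmate.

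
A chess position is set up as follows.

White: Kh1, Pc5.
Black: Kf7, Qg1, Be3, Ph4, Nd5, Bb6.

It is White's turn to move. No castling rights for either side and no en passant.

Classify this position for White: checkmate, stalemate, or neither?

checkmate

White to move; white king on h1.
In check: yes, from the black queen on g1.
King squares — g1: attacked by Be3; g2: attacked by Qg1; h2: attacked by Qg1.
Legal moves for White: none.
In check with no legal moves → checkmate.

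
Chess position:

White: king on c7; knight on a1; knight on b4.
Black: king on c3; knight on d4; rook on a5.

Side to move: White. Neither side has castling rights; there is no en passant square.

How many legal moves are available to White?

White to move; king on c7.
In check: no.
Legal moves: Kd8, Kc8, Kb8, Kd7, Kb7, Kd6, Kb6, Nc6, Na6, Nd5+, Nd3, Nbc2, Na2+, Nb3, Nac2.
Count: 15.

15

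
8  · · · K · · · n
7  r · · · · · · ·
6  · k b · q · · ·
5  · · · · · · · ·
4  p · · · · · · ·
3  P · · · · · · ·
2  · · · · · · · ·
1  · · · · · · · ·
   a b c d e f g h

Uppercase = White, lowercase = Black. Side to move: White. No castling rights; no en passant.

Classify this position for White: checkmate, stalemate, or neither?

stalemate

White to move; white king on d8.
In check: no.
King squares — c7: attacked by Kb6; d7: attacked by Bc6; e7: attacked by Qe6; c8: attacked by Qe6; e8: attacked by Bc6.
Legal moves for White: none.
Not in check and no legal moves → stalemate.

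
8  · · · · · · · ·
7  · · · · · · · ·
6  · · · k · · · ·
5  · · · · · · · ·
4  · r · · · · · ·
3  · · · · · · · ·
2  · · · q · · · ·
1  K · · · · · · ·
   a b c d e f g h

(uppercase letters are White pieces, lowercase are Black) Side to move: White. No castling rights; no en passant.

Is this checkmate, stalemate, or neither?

stalemate

White to move; white king on a1.
In check: no.
King squares — b1: attacked by Rb4; a2: attacked by Qd2; b2: attacked by Qd2.
Legal moves for White: none.
Not in check and no legal moves → stalemate.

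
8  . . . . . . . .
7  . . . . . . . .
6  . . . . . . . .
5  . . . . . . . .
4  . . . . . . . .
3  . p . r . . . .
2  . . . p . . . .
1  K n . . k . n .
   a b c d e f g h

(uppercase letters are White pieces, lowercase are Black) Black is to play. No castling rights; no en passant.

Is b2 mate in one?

After b2: white king on a1; in check: yes, from the black pawn on b2.
White has 3 legal replies: Kxb2, Ka2, Kxb1.
In check but a legal move exists → not checkmate.

no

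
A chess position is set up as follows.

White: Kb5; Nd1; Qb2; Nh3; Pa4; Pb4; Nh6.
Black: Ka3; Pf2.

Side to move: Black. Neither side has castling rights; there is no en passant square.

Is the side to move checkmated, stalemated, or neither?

checkmate

Black to move; black king on a3.
In check: yes, from the white queen on b2.
King squares — a2: attacked by Qb2; b2: attacked by Nd1; b3: attacked by Qb2; a4: attacked by Kb5; b4: attacked by Qb2.
Legal moves for Black: none.
In check with no legal moves → checkmate.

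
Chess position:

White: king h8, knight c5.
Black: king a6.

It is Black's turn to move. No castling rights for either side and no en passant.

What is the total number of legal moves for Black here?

4

Black to move; king on a6.
In check: yes, from the white knight on c5.
Legal moves: Ka7, Kb6, Kb5, Ka5.
Count: 4.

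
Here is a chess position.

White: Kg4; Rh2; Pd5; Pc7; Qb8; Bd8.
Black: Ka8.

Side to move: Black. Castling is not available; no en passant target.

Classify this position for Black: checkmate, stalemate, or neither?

checkmate

Black to move; black king on a8.
In check: yes, from the white queen on b8.
King squares — a7: attacked by Qb8; b7: attacked by Qb8; b8: attacked by Pc7.
Legal moves for Black: none.
In check with no legal moves → checkmate.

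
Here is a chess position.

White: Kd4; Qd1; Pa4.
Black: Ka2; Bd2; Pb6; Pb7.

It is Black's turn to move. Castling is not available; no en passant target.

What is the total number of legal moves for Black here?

12

Black to move; king on a2.
In check: no.
Legal moves: Bh6, Bg5, Ba5, Bf4, Bb4, Be3+, Bc3+, Be1, Bc1, Ka3, Kb2, b5.
Count: 12.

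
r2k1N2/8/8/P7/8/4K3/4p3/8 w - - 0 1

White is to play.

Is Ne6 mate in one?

After Ne6: black king on d8; in check: yes, from the white knight on e6.
Black has 4 legal replies: Ke8, Kc8, Ke7, Kd7.
In check but a legal move exists → not checkmate.

no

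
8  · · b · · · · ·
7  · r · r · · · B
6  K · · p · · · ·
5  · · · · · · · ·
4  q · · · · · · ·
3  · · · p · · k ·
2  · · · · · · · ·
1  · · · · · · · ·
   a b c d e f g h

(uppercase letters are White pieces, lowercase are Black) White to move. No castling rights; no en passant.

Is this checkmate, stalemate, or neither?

checkmate

White to move; white king on a6.
In check: yes, from the black queen on a4.
King squares — a5: attacked by Qa4; b5: attacked by Qa4; b6: attacked by Rb7; a7: attacked by Qa4; b7: attacked by Rd7.
Legal moves for White: none.
In check with no legal moves → checkmate.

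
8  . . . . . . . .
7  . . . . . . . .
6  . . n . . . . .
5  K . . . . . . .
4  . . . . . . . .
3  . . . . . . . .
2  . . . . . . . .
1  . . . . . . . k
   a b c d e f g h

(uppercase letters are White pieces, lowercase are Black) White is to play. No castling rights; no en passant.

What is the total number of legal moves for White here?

White to move; king on a5.
In check: yes, from the black knight on c6.
Legal moves: Kb6, Ka6, Kb5, Ka4.
Count: 4.

4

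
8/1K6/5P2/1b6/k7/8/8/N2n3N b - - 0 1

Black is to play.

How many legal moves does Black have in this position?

Black to move; king on a4.
In check: no.
Legal moves: Be8, Bd7, Bc6+, Ba6+, Bc4, Bd3, Be2, Bf1, Ka5, Kb4, Ka3, Ne3, Nc3, Nf2, Nb2.
Count: 15.

15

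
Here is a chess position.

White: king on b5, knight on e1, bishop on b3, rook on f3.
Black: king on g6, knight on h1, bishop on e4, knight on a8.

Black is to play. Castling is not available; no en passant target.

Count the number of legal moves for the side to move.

Black to move; king on g6.
In check: no.
Legal moves: Nc7+, Nb6, Kh7, Kg7, Kh6, Kh5, Kg5, Bb7, Bc6+, Bf5, Bd5, Bxf3, Bd3+, Bc2, Bb1, Ng3, Nf2.
Count: 17.

17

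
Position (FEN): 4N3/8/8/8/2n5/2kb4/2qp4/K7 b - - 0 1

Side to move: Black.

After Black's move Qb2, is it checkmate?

yes

After Qb2: white king on a1; in check: yes, from the black queen on b2.
King squares — b1: attacked by Qb2; a2: attacked by Qb2; b2: attacked by Kc3.
White has no legal moves → checkmate.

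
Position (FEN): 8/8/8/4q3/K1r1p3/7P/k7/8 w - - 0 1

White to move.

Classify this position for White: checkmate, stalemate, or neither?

checkmate

White to move; white king on a4.
In check: yes, from the black rook on c4.
King squares — a3: attacked by Ka2; b3: attacked by Ka2; b4: attacked by Rc4; a5: attacked by Qe5; b5: attacked by Qe5.
Legal moves for White: none.
In check with no legal moves → checkmate.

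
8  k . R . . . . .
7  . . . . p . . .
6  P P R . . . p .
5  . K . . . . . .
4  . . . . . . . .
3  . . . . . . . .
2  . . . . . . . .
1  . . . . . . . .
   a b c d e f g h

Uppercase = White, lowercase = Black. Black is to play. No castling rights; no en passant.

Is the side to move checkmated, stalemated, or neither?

Black to move; black king on a8.
In check: yes, from the white rook on c8.
King squares — a7: attacked by Pb6; b7: attacked by Pa6; b8: attacked by Rc8.
Legal moves for Black: none.
In check with no legal moves → checkmate.

checkmate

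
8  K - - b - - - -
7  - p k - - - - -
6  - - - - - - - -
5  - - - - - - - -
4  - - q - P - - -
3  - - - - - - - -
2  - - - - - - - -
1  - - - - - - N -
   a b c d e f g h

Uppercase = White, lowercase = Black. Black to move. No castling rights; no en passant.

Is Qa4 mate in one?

yes

After Qa4: white king on a8; in check: yes, from the black queen on a4.
King squares — a7: attacked by Qa4; b7: attacked by Kc7; b8: attacked by Kc7.
White has no legal moves → checkmate.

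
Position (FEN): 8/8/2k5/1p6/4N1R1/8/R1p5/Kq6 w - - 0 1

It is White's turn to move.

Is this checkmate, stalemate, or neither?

checkmate

White to move; white king on a1.
In check: yes, from the black queen on b1.
King squares — b1: attacked by Pc2; a2: own rook; b2: attacked by Qb1.
Legal moves for White: none.
In check with no legal moves → checkmate.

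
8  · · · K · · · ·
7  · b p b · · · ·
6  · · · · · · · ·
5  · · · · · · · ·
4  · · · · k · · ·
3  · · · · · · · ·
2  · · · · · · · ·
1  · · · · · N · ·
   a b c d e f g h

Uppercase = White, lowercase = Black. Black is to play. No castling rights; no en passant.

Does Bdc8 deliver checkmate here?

After Bdc8: white king on d8; in check: no.
White is not in check, so this cannot be checkmate.

no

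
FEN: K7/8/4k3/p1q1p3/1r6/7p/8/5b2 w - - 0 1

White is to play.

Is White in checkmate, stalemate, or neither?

White to move; white king on a8.
In check: no.
King squares — a7: attacked by Qc5; b7: attacked by Rb4; b8: attacked by Rb4.
Legal moves for White: none.
Not in check and no legal moves → stalemate.

stalemate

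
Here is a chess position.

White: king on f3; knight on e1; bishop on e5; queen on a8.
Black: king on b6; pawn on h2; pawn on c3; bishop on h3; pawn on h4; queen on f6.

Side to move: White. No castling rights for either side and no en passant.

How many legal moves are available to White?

White to move; king on f3.
In check: yes, from the black queen on f6.
Legal moves: Ke4, Ke3, Ke2, Bxf6, Bf4.
Count: 5.

5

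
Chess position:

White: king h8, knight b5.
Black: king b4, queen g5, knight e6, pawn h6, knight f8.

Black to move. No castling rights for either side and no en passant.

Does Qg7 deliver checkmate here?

After Qg7: white king on h8; in check: yes, from the black queen on g7.
King squares — g7: attacked by Ne6; h7: attacked by Qg7; g8: attacked by Qg7.
White has no legal moves → checkmate.

yes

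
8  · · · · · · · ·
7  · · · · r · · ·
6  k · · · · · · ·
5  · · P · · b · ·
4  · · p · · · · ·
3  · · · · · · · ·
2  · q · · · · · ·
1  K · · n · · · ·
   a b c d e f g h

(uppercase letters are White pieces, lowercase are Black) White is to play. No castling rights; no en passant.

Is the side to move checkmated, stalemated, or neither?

checkmate

White to move; white king on a1.
In check: yes, from the black queen on b2.
King squares — b1: attacked by Qb2; a2: attacked by Qb2; b2: attacked by Nd1.
Legal moves for White: none.
In check with no legal moves → checkmate.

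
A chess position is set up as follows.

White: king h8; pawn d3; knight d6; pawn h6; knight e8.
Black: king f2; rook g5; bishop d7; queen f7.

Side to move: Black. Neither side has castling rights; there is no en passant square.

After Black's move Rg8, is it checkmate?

After Rg8: white king on h8; in check: yes, from the black rook on g8.
King squares — g7: attacked by Qf7; h7: attacked by Qf7; g8: attacked by Qf7.
White has no legal moves → checkmate.

yes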